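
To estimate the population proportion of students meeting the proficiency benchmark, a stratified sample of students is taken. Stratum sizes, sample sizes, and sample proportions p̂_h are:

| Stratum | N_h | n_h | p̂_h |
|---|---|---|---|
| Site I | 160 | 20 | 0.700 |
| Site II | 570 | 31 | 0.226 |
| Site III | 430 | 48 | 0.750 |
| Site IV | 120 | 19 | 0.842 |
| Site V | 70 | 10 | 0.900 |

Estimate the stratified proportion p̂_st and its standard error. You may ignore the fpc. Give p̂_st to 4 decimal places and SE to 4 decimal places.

p̂_st ≈ 0.5388, SE ≈ 0.0410

N = 1350; stratum weights W_h = N_h/N.
p̂_st = Σ W_h p̂_h = (160·0.700 + 570·0.226 + 430·0.750 + 120·0.842 + 70·0.900)/1350 = 0.53879
V̂(p̂_st) = Σ W_h² p̂_h(1−p̂_h)/(n_h−1):
  stratum Site I: (160/1350)²·0.700·0.300/19 = 0.000155252
  stratum Site II: (570/1350)²·0.226·0.774/30 = 0.00103947
  stratum Site III: (430/1350)²·0.750·0.250/47 = 0.000404737
  stratum Site IV: (120/1350)²·0.842·0.158/18 = 5.83971e-05
  stratum Site V: (70/1350)²·0.900·0.100/9 = 2.68861e-05
V̂(p̂_st) = 0.00168474; SE = √V̂ = 0.0410456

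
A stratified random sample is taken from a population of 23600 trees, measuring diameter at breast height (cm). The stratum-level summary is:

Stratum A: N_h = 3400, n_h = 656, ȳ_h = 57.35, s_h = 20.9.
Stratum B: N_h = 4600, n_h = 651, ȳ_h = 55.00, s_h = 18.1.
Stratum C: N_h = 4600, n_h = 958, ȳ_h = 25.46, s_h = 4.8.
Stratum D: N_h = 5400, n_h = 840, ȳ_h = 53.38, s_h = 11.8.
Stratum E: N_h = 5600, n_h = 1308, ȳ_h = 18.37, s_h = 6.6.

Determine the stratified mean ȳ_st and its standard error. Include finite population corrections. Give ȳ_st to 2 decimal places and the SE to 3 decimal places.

ȳ_st = Σ W_h ȳ_h = (3400·57.35 + 4600·55.00 + 4600·25.46 + 5400·53.38 + 5600·18.37)/23600 = 40.51822
V̂(ȳ_st) = Σ W_h² (1 − n_h/N_h) s_h²/n_h, with W_h = N_h/N and N = 23600:
  stratum A: (3400/23600)²·(1 − 656/3400)·20.9²/656 = 0.0111539
  stratum B: (4600/23600)²·(1 − 651/4600)·18.1²/651 = 0.0164133
  stratum C: (4600/23600)²·(1 − 958/4600)·4.8²/958 = 0.00072342
  stratum D: (5400/23600)²·(1 − 840/5400)·11.8²/840 = 0.00732857
  stratum E: (5600/23600)²·(1 − 1308/5600)·6.6²/1308 = 0.00143716
V̂(ȳ_st) = 0.0370564
SE(ȳ_st) = √0.0370564 = 0.1925

ȳ_st ≈ 40.52, SE ≈ 0.193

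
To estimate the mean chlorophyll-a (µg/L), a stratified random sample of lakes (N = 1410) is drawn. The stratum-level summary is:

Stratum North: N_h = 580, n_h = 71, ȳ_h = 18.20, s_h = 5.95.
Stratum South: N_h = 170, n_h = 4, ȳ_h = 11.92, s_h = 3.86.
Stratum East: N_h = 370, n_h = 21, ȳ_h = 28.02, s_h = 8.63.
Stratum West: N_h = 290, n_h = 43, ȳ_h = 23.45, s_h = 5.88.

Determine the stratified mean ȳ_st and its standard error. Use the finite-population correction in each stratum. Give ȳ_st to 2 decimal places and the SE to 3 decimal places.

ȳ_st ≈ 21.10, SE ≈ 0.621

ȳ_st = Σ W_h ȳ_h = (580·18.20 + 170·11.92 + 370·28.02 + 290·23.45)/1410 = 21.09950
V̂(ȳ_st) = Σ W_h² (1 − n_h/N_h) s_h²/n_h, with W_h = N_h/N and N = 1410:
  stratum North: (580/1410)²·(1 − 71/580)·5.95²/71 = 0.0740429
  stratum South: (170/1410)²·(1 − 4/170)·3.86²/4 = 0.0528729
  stratum East: (370/1410)²·(1 − 21/370)·8.63²/21 = 0.230352
  stratum West: (290/1410)²·(1 − 43/290)·5.88²/43 = 0.0289696
V̂(ȳ_st) = 0.386237
SE(ȳ_st) = √0.386237 = 0.62148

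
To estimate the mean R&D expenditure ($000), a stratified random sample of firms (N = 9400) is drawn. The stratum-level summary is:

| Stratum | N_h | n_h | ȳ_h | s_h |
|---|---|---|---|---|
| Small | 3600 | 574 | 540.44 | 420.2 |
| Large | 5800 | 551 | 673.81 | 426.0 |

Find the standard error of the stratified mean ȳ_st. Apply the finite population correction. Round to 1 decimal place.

SE(ȳ_st) ≈ 12.3

V̂(ȳ_st) = Σ W_h² (1 − n_h/N_h) s_h²/n_h, with W_h = N_h/N and N = 9400:
  stratum Small: (3600/9400)²·(1 − 574/3600)·420.2²/574 = 37.9242
  stratum Large: (5800/9400)²·(1 − 551/5800)·426.0²/551 = 113.479
V̂(ȳ_st) = 151.403
SE(ȳ_st) = √151.403 = 12.3046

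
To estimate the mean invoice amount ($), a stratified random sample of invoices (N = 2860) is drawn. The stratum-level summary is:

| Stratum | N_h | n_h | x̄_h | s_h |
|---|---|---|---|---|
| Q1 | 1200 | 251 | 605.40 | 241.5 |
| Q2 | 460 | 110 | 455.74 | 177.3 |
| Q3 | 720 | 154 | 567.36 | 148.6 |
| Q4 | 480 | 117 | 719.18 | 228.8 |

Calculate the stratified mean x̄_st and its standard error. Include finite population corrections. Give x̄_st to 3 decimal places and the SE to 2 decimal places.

x̄_st = Σ W_h x̄_h = (1200·605.40 + 460·455.74 + 720·567.36 + 480·719.18)/2860 = 590.84825
V̂(x̄_st) = Σ W_h² (1 − n_h/N_h) s_h²/n_h, with W_h = N_h/N and N = 2860:
  stratum Q1: (1200/2860)²·(1 − 251/1200)·241.5²/251 = 32.3501
  stratum Q2: (460/2860)²·(1 − 110/460)·177.3²/110 = 5.62495
  stratum Q3: (720/2860)²·(1 − 154/720)·148.6²/154 = 7.14387
  stratum Q4: (480/2860)²·(1 − 117/480)·228.8²/117 = 9.53108
V̂(x̄_st) = 54.65
SE(x̄_st) = √54.65 = 7.39257

x̄_st ≈ 590.848, SE ≈ 7.39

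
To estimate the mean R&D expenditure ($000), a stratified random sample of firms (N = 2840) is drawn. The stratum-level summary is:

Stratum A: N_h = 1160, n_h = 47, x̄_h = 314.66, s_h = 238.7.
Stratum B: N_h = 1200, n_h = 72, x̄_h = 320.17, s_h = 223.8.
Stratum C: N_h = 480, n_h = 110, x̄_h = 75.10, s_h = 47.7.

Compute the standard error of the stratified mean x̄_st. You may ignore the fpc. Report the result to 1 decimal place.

V̂(x̄_st) = Σ W_h² s_h²/n_h, with W_h = N_h/N and N = 2840:
  stratum A: (1160/2840)²·238.7²/47 = 202.249
  stratum B: (1200/2840)²·223.8²/72 = 124.198
  stratum C: (480/2840)²·47.7²/110 = 0.590867
V̂(x̄_st) = 327.037
SE(x̄_st) = √327.037 = 18.0842

SE(x̄_st) ≈ 18.1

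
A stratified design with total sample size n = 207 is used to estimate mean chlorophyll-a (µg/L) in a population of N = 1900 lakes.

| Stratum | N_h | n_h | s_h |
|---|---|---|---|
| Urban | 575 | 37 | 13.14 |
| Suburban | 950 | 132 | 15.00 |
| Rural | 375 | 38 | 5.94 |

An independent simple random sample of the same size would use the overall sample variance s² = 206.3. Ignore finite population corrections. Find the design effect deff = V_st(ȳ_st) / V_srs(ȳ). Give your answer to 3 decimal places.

deff ≈ 0.893

V̂(ȳ_st) = Σ W_h² s_h²/n_h, with W_h = N_h/N and N = 1900:
  stratum Urban: (575/1900)²·13.14²/37 = 0.427383
  stratum Suburban: (950/1900)²·15.00²/132 = 0.426136
  stratum Rural: (375/1900)²·5.94²/38 = 0.0361697
V_st = 0.889689
V_srs = s²/n = 206.3/207 = 0.996618
deff = V_st / V_srs = 0.889689/0.996618 = 0.8927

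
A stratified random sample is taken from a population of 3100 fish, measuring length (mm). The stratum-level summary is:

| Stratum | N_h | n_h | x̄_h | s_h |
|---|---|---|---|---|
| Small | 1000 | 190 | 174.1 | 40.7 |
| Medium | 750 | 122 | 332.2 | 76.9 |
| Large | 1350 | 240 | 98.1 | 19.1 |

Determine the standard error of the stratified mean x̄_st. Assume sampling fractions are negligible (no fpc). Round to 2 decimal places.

V̂(x̄_st) = Σ W_h² s_h²/n_h, with W_h = N_h/N and N = 3100:
  stratum Small: (1000/3100)²·40.7²/190 = 0.907218
  stratum Medium: (750/3100)²·76.9²/122 = 2.83721
  stratum Large: (1350/3100)²·19.1²/240 = 0.28827
V̂(x̄_st) = 4.0327
SE(x̄_st) = √4.0327 = 2.00816

SE(x̄_st) ≈ 2.01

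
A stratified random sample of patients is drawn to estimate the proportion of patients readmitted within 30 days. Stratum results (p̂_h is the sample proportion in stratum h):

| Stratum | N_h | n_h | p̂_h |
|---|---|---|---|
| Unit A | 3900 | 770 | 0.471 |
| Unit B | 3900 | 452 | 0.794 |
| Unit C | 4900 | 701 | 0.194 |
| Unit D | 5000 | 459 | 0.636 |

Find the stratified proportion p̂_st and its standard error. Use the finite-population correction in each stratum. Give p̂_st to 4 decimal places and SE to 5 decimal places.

N = 17700; stratum weights W_h = N_h/N.
p̂_st = Σ W_h p̂_h = (3900·0.471 + 3900·0.794 + 4900·0.194 + 5000·0.636)/17700 = 0.51210
V̂(p̂_st) = Σ W_h² (1 − n_h/N_h) p̂_h(1−p̂_h)/(n_h−1):
  stratum Unit A: (3900/17700)²·(1 − 770/3900)·0.471·0.529/769 = 1.26245e-05
  stratum Unit B: (3900/17700)²·(1 − 452/3900)·0.794·0.206/451 = 1.55667e-05
  stratum Unit C: (4900/17700)²·(1 − 701/4900)·0.194·0.806/700 = 1.46701e-05
  stratum Unit D: (5000/17700)²·(1 − 459/5000)·0.636·0.364/458 = 3.66326e-05
V̂(p̂_st) = 7.94939e-05; SE = √V̂ = 0.00891594

p̂_st ≈ 0.5121, SE ≈ 0.00892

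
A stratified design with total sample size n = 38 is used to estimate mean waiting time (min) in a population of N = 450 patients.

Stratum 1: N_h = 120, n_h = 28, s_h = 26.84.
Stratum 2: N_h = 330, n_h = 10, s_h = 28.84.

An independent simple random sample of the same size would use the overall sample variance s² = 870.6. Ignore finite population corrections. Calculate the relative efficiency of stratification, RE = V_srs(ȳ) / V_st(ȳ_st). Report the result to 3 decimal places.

RE ≈ 0.492

V̂(ȳ_st) = Σ W_h² s_h²/n_h, with W_h = N_h/N and N = 450:
  stratum 1: (120/450)²·26.84²/28 = 1.82955
  stratum 2: (330/450)²·28.84²/10 = 44.7294
V_st = 46.559
V_srs = s²/n = 870.6/38 = 22.9105
Relative efficiency = V_srs / V_st = 22.9105/46.559 = 0.4921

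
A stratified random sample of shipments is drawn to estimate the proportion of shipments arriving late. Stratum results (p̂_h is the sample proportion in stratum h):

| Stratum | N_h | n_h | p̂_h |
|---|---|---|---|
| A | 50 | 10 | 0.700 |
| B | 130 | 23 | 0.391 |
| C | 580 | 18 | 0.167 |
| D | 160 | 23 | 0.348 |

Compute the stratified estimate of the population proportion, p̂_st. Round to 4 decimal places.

N = 920; stratum weights W_h = N_h/N.
p̂_st = Σ W_h p̂_h = (50·0.700 + 130·0.391 + 580·0.167 + 160·0.348)/920 = 0.25910

p̂_st ≈ 0.2591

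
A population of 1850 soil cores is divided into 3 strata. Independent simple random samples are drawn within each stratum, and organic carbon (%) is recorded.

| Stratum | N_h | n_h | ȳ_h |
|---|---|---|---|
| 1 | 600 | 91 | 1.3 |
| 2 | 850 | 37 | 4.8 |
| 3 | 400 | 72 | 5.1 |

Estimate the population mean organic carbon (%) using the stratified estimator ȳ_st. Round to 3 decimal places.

N = Σ N_h = 1850. Stratum weights W_h = N_h/N.
ȳ_st = (600·1.3 + 850·4.8 + 400·5.1) / 1850 = 3.72973

ȳ_st ≈ 3.730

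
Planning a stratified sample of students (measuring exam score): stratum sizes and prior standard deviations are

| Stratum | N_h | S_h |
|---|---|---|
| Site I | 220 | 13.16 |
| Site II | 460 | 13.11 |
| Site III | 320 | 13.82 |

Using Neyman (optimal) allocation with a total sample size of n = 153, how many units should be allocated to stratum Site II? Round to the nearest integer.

69

Neyman allocation: n_h = n · N_h S_h / Σ N_i S_i, with n = 153.
  stratum Site I: N_h·S_h = 220·13.16 = 2895.20
  stratum Site II: N_h·S_h = 460·13.11 = 6030.60
  stratum Site III: N_h·S_h = 320·13.82 = 4422.40
Σ N_h S_h = 13348.20
n for stratum Site II = 153·6030.60/13348.20 = 69.124 → 69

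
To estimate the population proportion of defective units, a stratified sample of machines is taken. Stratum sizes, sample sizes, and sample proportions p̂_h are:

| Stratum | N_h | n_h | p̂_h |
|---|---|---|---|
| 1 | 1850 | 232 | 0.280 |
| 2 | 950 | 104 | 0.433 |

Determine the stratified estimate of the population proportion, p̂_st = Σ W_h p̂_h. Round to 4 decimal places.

N = 2800; stratum weights W_h = N_h/N.
p̂_st = Σ W_h p̂_h = (1850·0.280 + 950·0.433)/2800 = 0.33191

p̂_st ≈ 0.3319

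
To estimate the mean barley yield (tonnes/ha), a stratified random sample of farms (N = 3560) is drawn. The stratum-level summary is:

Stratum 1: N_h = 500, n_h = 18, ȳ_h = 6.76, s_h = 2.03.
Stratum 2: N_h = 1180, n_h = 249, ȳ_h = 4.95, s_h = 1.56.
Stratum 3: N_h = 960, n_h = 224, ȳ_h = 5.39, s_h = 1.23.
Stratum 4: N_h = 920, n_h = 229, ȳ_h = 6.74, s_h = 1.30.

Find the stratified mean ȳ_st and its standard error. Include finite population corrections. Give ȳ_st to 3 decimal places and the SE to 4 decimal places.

ȳ_st = Σ W_h ȳ_h = (500·6.76 + 1180·4.95 + 960·5.39 + 920·6.74)/3560 = 5.78545
V̂(ȳ_st) = Σ W_h² (1 − n_h/N_h) s_h²/n_h, with W_h = N_h/N and N = 3560:
  stratum 1: (500/3560)²·(1 − 18/500)·2.03²/18 = 0.00435348
  stratum 2: (1180/3560)²·(1 − 249/1180)·1.56²/249 = 0.000847191
  stratum 3: (960/3560)²·(1 − 224/960)·1.23²/224 = 0.00037654
  stratum 4: (920/3560)²·(1 − 229/920)·1.30²/229 = 0.000370184
V̂(ȳ_st) = 0.0059474
SE(ȳ_st) = √0.0059474 = 0.0771194

ȳ_st ≈ 5.785, SE ≈ 0.0771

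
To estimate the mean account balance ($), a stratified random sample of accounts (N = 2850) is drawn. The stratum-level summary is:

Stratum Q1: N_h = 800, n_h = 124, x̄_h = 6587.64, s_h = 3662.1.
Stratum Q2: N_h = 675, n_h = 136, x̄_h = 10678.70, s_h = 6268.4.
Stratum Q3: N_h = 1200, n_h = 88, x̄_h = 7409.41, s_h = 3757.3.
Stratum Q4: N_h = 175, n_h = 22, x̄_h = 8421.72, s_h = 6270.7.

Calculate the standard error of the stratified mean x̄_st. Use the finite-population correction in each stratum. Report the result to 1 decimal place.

SE(x̄_st) ≈ 228.9

V̂(x̄_st) = Σ W_h² (1 − n_h/N_h) s_h²/n_h, with W_h = N_h/N and N = 2850:
  stratum Q1: (800/2850)²·(1 − 124/800)·3662.1²/124 = 7200.88
  stratum Q2: (675/2850)²·(1 − 136/675)·6268.4²/136 = 12941.3
  stratum Q3: (1200/2850)²·(1 − 88/1200)·3757.3²/88 = 26355.1
  stratum Q4: (175/2850)²·(1 − 22/175)·6270.7²/22 = 5891.82
V̂(x̄_st) = 52389.1
SE(x̄_st) = √52389.1 = 228.887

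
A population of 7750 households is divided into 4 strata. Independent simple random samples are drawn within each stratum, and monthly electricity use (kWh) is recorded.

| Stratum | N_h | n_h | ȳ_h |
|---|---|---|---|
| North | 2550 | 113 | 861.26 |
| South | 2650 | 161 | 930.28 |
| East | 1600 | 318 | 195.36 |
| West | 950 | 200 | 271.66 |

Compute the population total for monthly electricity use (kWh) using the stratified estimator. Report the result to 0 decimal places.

τ̂_st = Σ N_h ȳ_h = 2550·861.26 + 2650·930.28 + 1600·195.36 + 950·271.66 = 5232108

τ̂_st ≈ 5232108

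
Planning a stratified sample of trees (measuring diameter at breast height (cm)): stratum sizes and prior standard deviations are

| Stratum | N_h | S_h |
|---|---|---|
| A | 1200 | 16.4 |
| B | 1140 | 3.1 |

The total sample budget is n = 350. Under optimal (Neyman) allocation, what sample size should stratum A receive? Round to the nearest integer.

297

Neyman allocation: n_h = n · N_h S_h / Σ N_i S_i, with n = 350.
  stratum A: N_h·S_h = 1200·16.4 = 19680.00
  stratum B: N_h·S_h = 1140·3.1 = 3534.00
Σ N_h S_h = 23214.00
n for stratum A = 350·19680.00/23214.00 = 296.717 → 297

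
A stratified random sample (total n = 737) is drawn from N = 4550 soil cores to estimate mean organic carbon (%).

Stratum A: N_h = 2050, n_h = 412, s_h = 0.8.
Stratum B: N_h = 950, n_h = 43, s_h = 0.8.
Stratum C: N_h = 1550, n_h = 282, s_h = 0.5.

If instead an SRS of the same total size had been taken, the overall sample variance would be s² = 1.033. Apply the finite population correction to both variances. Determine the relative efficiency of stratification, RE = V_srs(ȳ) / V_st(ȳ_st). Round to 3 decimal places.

RE ≈ 1.229

V̂(ȳ_st) = Σ W_h² (1 − n_h/N_h) s_h²/n_h, with W_h = N_h/N and N = 4550:
  stratum A: (2050/4550)²·(1 − 412/2050)·0.8²/412 = 0.000251958
  stratum B: (950/4550)²·(1 − 43/950)·0.8²/43 = 0.000619469
  stratum C: (1550/4550)²·(1 − 282/1550)·0.5²/282 = 8.41626e-05
V_st = 0.000955589
V_srs = (1 − 737/4550)·1.033/737 = 0.0011746
Relative efficiency = V_srs / V_st = 0.0011746/0.000955589 = 1.2292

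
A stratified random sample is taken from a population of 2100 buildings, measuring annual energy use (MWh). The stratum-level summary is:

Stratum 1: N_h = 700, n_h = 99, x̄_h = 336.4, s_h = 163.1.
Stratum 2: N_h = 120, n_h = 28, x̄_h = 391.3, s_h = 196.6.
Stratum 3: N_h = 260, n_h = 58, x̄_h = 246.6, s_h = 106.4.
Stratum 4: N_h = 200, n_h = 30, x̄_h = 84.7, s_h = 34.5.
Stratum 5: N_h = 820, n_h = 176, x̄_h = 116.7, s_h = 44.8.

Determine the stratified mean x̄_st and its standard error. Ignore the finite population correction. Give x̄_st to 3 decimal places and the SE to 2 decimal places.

x̄_st = Σ W_h x̄_h = (700·336.4 + 120·391.3 + 260·246.6 + 200·84.7 + 820·116.7)/2100 = 218.66000
V̂(x̄_st) = Σ W_h² s_h²/n_h, with W_h = N_h/N and N = 2100:
  stratum 1: (700/2100)²·163.1²/99 = 29.8559
  stratum 2: (120/2100)²·196.6²/28 = 4.50747
  stratum 3: (260/2100)²·106.4²/58 = 2.99201
  stratum 4: (200/2100)²·34.5²/30 = 0.359864
  stratum 5: (820/2100)²·44.8²/176 = 1.73873
V̂(x̄_st) = 39.454
SE(x̄_st) = √39.454 = 6.28124

x̄_st ≈ 218.660, SE ≈ 6.28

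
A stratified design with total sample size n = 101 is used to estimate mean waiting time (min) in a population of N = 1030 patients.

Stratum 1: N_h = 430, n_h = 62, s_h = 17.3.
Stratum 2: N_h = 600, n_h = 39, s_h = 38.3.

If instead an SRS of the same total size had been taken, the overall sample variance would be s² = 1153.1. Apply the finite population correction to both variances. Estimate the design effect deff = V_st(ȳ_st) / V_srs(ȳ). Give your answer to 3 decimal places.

deff ≈ 1.229

V̂(ȳ_st) = Σ W_h² (1 − n_h/N_h) s_h²/n_h, with W_h = N_h/N and N = 1030:
  stratum 1: (430/1030)²·(1 − 62/430)·17.3²/62 = 0.720016
  stratum 2: (600/1030)²·(1 − 39/600)·38.3²/39 = 11.9336
V_st = 12.6536
V_srs = (1 − 101/1030)·1153.1/101 = 10.2973
deff = V_st / V_srs = 12.6536/10.2973 = 1.2288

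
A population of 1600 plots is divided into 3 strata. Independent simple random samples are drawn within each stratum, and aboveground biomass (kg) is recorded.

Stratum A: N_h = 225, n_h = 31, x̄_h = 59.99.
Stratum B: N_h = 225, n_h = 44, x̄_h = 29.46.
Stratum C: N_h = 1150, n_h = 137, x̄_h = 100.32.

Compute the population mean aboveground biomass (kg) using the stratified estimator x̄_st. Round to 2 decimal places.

N = Σ N_h = 1600. Stratum weights W_h = N_h/N.
x̄_st = (225·59.99 + 225·29.46 + 1150·100.32) / 1600 = 84.6839

x̄_st ≈ 84.68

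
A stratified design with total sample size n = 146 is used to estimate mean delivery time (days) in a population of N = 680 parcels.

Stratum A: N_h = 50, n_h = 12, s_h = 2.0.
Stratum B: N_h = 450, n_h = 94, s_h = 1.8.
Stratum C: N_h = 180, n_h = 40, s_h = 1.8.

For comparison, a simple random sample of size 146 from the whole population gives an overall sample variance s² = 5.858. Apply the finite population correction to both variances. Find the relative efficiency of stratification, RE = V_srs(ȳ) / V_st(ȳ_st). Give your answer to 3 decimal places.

V̂(ȳ_st) = Σ W_h² (1 − n_h/N_h) s_h²/n_h, with W_h = N_h/N and N = 680:
  stratum A: (50/680)²·(1 − 12/50)·2.0²/12 = 0.00136967
  stratum B: (450/680)²·(1 − 94/450)·1.8²/94 = 0.0119416
  stratum C: (180/680)²·(1 − 40/180)·1.8²/40 = 0.00441436
V_st = 0.0177256
V_srs = (1 − 146/680)·5.858/146 = 0.0315086
Relative efficiency = V_srs / V_st = 0.0315086/0.0177256 = 1.7776

RE ≈ 1.778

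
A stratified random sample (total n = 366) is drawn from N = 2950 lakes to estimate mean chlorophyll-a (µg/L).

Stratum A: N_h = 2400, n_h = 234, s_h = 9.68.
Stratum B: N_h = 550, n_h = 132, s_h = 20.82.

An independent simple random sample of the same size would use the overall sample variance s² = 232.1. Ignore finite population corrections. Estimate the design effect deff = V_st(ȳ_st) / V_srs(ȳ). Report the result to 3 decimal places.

V̂(ȳ_st) = Σ W_h² s_h²/n_h, with W_h = N_h/N and N = 2950:
  stratum A: (2400/2950)²·9.68²/234 = 0.265041
  stratum B: (550/2950)²·20.82²/132 = 0.114148
V_st = 0.379189
V_srs = s²/n = 232.1/366 = 0.634153
deff = V_st / V_srs = 0.379189/0.634153 = 0.5979

deff ≈ 0.598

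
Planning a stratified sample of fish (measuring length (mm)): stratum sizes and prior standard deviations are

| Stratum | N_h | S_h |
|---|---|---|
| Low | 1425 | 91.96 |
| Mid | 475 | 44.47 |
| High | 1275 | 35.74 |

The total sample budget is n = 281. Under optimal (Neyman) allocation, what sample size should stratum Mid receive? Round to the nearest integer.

30

Neyman allocation: n_h = n · N_h S_h / Σ N_i S_i, with n = 281.
  stratum Low: N_h·S_h = 1425·91.96 = 131043.00
  stratum Mid: N_h·S_h = 475·44.47 = 21123.25
  stratum High: N_h·S_h = 1275·35.74 = 45568.50
Σ N_h S_h = 197734.75
n for stratum Mid = 281·21123.25/197734.75 = 30.018 → 30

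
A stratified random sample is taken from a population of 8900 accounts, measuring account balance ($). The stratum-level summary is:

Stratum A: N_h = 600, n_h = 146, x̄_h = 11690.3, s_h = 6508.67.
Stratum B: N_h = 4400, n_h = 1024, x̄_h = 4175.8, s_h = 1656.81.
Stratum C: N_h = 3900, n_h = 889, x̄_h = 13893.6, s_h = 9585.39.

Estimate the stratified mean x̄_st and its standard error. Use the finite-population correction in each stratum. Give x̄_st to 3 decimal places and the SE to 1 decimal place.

x̄_st = Σ W_h x̄_h = (600·11690.3 + 4400·4175.8 + 3900·13893.6)/8900 = 8940.75730
V̂(x̄_st) = Σ W_h² (1 − n_h/N_h) s_h²/n_h, with W_h = N_h/N and N = 8900:
  stratum A: (600/8900)²·(1 − 146/600)·6508.67²/146 = 997.835
  stratum B: (4400/8900)²·(1 − 1024/4400)·1656.81²/1024 = 502.714
  stratum C: (3900/8900)²·(1 − 889/3900)·9585.39²/889 = 15321.9
V̂(x̄_st) = 16822.5
SE(x̄_st) = √16822.5 = 129.701

x̄_st ≈ 8940.757, SE ≈ 129.7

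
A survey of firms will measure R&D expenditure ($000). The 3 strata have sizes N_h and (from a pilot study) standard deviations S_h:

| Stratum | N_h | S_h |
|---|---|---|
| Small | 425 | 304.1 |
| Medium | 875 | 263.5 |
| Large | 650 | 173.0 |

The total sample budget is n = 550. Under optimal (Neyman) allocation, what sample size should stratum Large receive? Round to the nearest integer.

131

Neyman allocation: n_h = n · N_h S_h / Σ N_i S_i, with n = 550.
  stratum Small: N_h·S_h = 425·304.1 = 129242.50
  stratum Medium: N_h·S_h = 875·263.5 = 230562.50
  stratum Large: N_h·S_h = 650·173.0 = 112450.00
Σ N_h S_h = 472255.00
n for stratum Large = 550·112450.00/472255.00 = 130.962 → 131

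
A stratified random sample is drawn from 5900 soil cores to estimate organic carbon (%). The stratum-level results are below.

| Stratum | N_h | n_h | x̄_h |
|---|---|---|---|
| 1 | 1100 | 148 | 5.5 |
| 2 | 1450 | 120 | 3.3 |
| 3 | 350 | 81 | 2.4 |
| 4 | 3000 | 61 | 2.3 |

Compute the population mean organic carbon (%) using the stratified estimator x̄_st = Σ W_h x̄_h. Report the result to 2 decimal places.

N = Σ N_h = 5900. Stratum weights W_h = N_h/N.
x̄_st = (1100·5.5 + 1450·3.3 + 350·2.4 + 3000·2.3) / 5900 = 3.1483

x̄_st ≈ 3.15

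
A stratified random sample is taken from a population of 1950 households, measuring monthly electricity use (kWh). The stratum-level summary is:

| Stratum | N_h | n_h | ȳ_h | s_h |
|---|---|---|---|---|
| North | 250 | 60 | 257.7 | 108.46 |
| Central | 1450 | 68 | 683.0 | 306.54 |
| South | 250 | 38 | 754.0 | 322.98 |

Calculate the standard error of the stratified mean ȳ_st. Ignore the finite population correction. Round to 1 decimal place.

V̂(ȳ_st) = Σ W_h² s_h²/n_h, with W_h = N_h/N and N = 1950:
  stratum North: (250/1950)²·108.46²/60 = 3.22254
  stratum Central: (1450/1950)²·306.54²/68 = 764.068
  stratum South: (250/1950)²·322.98²/38 = 45.121
V̂(ȳ_st) = 812.412
SE(ȳ_st) = √812.412 = 28.5028

SE(ȳ_st) ≈ 28.5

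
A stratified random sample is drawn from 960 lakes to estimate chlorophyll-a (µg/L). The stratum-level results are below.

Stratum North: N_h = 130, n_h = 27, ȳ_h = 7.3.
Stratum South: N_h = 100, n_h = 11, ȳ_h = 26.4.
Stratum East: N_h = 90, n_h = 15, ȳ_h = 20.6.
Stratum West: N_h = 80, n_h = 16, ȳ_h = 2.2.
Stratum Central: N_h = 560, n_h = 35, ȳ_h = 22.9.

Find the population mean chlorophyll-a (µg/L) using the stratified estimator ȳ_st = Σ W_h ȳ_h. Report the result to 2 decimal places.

N = Σ N_h = 960. Stratum weights W_h = N_h/N.
ȳ_st = (130·7.3 + 100·26.4 + 90·20.6 + 80·2.2 + 560·22.9) / 960 = 19.2115

ȳ_st ≈ 19.21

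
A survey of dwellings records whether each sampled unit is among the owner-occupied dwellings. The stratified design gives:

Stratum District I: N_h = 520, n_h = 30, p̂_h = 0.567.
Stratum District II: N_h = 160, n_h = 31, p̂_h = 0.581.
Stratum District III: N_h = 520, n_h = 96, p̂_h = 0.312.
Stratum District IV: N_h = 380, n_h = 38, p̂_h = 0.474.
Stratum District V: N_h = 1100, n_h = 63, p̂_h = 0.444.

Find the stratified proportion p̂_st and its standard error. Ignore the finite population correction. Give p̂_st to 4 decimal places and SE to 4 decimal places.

N = 2680; stratum weights W_h = N_h/N.
p̂_st = Σ W_h p̂_h = (520·0.567 + 160·0.581 + 520·0.312 + 380·0.474 + 1100·0.444)/2680 = 0.45469
V̂(p̂_st) = Σ W_h² p̂_h(1−p̂_h)/(n_h−1):
  stratum District I: (520/2680)²·0.567·0.433/29 = 0.000318721
  stratum District II: (160/2680)²·0.581·0.419/30 = 2.89227e-05
  stratum District III: (520/2680)²·0.312·0.688/95 = 8.50661e-05
  stratum District IV: (380/2680)²·0.474·0.526/37 = 0.000135475
  stratum District V: (1100/2680)²·0.444·0.556/62 = 0.000670783
V̂(p̂_st) = 0.00123897; SE = √V̂ = 0.035199

p̂_st ≈ 0.4547, SE ≈ 0.0352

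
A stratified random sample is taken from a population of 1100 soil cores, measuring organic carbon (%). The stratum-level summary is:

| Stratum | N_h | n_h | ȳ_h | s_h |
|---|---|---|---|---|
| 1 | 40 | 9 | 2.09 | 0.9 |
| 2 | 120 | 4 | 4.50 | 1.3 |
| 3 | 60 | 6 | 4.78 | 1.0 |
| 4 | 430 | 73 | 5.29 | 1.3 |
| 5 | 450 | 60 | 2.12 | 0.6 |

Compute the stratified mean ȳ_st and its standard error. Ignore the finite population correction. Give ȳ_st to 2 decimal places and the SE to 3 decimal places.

ȳ_st ≈ 3.76, SE ≈ 0.101

ȳ_st = Σ W_h ȳ_h = (40·2.09 + 120·4.50 + 60·4.78 + 430·5.29 + 450·2.12)/1100 = 3.76282
V̂(ȳ_st) = Σ W_h² s_h²/n_h, with W_h = N_h/N and N = 1100:
  stratum 1: (40/1100)²·0.9²/9 = 0.000119008
  stratum 2: (120/1100)²·1.3²/4 = 0.0050281
  stratum 3: (60/1100)²·1.0²/6 = 0.000495868
  stratum 4: (430/1100)²·1.3²/73 = 0.00353765
  stratum 5: (450/1100)²·0.6²/60 = 0.00100413
V̂(ȳ_st) = 0.0101848
SE(ȳ_st) = √0.0101848 = 0.10092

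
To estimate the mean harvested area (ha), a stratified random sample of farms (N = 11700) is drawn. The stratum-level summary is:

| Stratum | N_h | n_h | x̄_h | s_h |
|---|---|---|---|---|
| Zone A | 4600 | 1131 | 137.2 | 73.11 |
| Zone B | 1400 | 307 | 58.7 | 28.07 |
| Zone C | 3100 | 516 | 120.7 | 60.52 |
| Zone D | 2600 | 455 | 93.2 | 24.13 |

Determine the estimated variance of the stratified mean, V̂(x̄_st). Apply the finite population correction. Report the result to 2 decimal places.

V̂(x̄_st) = Σ W_h² (1 − n_h/N_h) s_h²/n_h, with W_h = N_h/N and N = 11700:
  stratum Zone A: (4600/11700)²·(1 − 1131/4600)·73.11²/1131 = 0.550911
  stratum Zone B: (1400/11700)²·(1 − 307/1400)·28.07²/307 = 0.0286895
  stratum Zone C: (3100/11700)²·(1 − 516/3100)·60.52²/516 = 0.415366
  stratum Zone D: (2600/11700)²·(1 − 455/2600)·24.13²/455 = 0.0521353
V̂(x̄_st) = 1.0471

V̂(x̄_st) ≈ 1.05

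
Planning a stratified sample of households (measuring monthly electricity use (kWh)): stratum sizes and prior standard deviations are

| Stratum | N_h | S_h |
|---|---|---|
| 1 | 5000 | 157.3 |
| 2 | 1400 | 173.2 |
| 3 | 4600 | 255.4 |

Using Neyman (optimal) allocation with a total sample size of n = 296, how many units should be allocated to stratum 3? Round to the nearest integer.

Neyman allocation: n_h = n · N_h S_h / Σ N_i S_i, with n = 296.
  stratum 1: N_h·S_h = 5000·157.3 = 786500.00
  stratum 2: N_h·S_h = 1400·173.2 = 242480.00
  stratum 3: N_h·S_h = 4600·255.4 = 1174840.00
Σ N_h S_h = 2203820.00
n for stratum 3 = 296·1174840.00/2203820.00 = 157.795 → 158

158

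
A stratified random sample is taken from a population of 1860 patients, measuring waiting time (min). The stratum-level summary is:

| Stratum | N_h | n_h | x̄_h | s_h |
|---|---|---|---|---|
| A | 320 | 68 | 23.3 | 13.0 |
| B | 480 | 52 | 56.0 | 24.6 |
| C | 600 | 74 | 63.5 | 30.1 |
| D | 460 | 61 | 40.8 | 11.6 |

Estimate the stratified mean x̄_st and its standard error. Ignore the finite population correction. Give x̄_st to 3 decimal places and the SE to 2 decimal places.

x̄_st = Σ W_h x̄_h = (320·23.3 + 480·56.0 + 600·63.5 + 460·40.8)/1860 = 49.03441
V̂(x̄_st) = Σ W_h² s_h²/n_h, with W_h = N_h/N and N = 1860:
  stratum A: (320/1860)²·13.0²/68 = 0.0735617
  stratum B: (480/1860)²·24.6²/52 = 0.775039
  stratum C: (600/1860)²·30.1²/74 = 1.27402
  stratum D: (460/1860)²·11.6²/61 = 0.13492
V̂(x̄_st) = 2.25755
SE(x̄_st) = √2.25755 = 1.50251

x̄_st ≈ 49.034, SE ≈ 1.50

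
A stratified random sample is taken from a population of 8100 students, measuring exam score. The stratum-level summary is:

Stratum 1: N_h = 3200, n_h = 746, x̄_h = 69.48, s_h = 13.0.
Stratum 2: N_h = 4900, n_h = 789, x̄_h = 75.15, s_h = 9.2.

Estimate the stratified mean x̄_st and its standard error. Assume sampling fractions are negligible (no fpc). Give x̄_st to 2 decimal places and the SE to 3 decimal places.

x̄_st ≈ 72.91, SE ≈ 0.273

x̄_st = Σ W_h x̄_h = (3200·69.48 + 4900·75.15)/8100 = 72.91000
V̂(x̄_st) = Σ W_h² s_h²/n_h, with W_h = N_h/N and N = 8100:
  stratum 1: (3200/8100)²·13.0²/746 = 0.0353572
  stratum 2: (4900/8100)²·9.2²/789 = 0.0392573
V̂(x̄_st) = 0.0746145
SE(x̄_st) = √0.0746145 = 0.273157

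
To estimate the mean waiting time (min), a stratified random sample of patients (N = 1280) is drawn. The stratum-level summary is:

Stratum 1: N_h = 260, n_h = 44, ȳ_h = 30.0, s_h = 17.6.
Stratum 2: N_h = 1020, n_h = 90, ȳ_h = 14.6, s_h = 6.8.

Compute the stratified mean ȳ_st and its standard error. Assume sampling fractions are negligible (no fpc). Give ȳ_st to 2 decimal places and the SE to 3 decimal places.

ȳ_st ≈ 17.73, SE ≈ 0.785

ȳ_st = Σ W_h ȳ_h = (260·30.0 + 1020·14.6)/1280 = 17.72812
V̂(ȳ_st) = Σ W_h² s_h²/n_h, with W_h = N_h/N and N = 1280:
  stratum 1: (260/1280)²·17.6²/44 = 0.290469
  stratum 2: (1020/1280)²·6.8²/90 = 0.326254
V̂(ȳ_st) = 0.616723
SE(ȳ_st) = √0.616723 = 0.785317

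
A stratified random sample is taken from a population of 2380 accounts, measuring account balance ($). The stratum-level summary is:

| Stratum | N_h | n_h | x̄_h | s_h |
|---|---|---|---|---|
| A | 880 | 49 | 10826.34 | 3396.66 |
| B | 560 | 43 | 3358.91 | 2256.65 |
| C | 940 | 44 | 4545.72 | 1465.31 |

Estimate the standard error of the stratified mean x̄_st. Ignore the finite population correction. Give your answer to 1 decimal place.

V̂(x̄_st) = Σ W_h² s_h²/n_h, with W_h = N_h/N and N = 2380:
  stratum A: (880/2380)²·3396.66²/49 = 32189.9
  stratum B: (560/2380)²·2256.65²/43 = 6556.65
  stratum C: (940/2380)²·1465.31²/44 = 7612.16
V̂(x̄_st) = 46358.7
SE(x̄_st) = √46358.7 = 215.311

SE(x̄_st) ≈ 215.3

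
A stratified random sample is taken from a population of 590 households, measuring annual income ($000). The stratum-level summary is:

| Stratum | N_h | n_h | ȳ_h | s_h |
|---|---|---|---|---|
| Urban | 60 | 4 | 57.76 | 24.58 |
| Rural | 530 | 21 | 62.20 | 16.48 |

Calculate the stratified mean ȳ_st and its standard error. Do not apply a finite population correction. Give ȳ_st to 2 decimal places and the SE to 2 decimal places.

ȳ_st ≈ 61.75, SE ≈ 3.46

ȳ_st = Σ W_h ȳ_h = (60·57.76 + 530·62.20)/590 = 61.74847
V̂(ȳ_st) = Σ W_h² s_h²/n_h, with W_h = N_h/N and N = 590:
  stratum Urban: (60/590)²·24.58²/4 = 1.56208
  stratum Rural: (530/590)²·16.48²/21 = 10.4362
V̂(ȳ_st) = 11.9983
SE(ȳ_st) = √11.9983 = 3.46385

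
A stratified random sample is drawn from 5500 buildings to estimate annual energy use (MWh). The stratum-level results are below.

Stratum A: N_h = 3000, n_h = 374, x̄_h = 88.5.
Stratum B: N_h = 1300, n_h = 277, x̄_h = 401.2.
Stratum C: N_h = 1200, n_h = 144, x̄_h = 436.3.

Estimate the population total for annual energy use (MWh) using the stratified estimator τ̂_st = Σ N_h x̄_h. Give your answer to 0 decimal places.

τ̂_st = Σ N_h x̄_h = 3000·88.5 + 1300·401.2 + 1200·436.3 = 1310620

τ̂_st ≈ 1310620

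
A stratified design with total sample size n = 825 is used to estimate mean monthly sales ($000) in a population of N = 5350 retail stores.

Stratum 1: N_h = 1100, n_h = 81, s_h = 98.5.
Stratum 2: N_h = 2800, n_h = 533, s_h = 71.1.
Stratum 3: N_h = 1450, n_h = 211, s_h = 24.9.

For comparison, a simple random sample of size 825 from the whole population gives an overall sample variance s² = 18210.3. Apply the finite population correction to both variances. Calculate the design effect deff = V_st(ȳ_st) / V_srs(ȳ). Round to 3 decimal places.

deff ≈ 0.374

V̂(ȳ_st) = Σ W_h² (1 − n_h/N_h) s_h²/n_h, with W_h = N_h/N and N = 5350:
  stratum 1: (1100/5350)²·(1 − 81/1100)·98.5²/81 = 4.6908
  stratum 2: (2800/5350)²·(1 − 533/2800)·71.1²/533 = 2.10336
  stratum 3: (1450/5350)²·(1 − 211/1450)·24.9²/211 = 0.184437
V_st = 6.9786
V_srs = (1 − 825/5350)·18210.3/825 = 18.6693
deff = V_st / V_srs = 6.9786/18.6693 = 0.3738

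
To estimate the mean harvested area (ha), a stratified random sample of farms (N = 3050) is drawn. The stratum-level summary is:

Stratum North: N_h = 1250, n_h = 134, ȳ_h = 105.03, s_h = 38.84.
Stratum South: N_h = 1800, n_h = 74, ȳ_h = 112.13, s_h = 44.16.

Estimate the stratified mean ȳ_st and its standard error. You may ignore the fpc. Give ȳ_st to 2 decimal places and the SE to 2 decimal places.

ȳ_st = Σ W_h ȳ_h = (1250·105.03 + 1800·112.13)/3050 = 109.22016
V̂(ȳ_st) = Σ W_h² s_h²/n_h, with W_h = N_h/N and N = 3050:
  stratum North: (1250/3050)²·38.84²/134 = 1.89092
  stratum South: (1800/3050)²·44.16²/74 = 9.1785
V̂(ȳ_st) = 11.0694
SE(ȳ_st) = √11.0694 = 3.32707

ȳ_st ≈ 109.22, SE ≈ 3.33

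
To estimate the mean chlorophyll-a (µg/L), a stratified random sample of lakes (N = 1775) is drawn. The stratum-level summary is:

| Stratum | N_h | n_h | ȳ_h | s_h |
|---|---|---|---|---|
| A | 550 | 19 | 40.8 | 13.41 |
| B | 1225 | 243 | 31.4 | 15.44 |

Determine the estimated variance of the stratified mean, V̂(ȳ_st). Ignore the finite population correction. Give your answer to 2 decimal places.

V̂(ȳ_st) ≈ 1.38

V̂(ȳ_st) = Σ W_h² s_h²/n_h, with W_h = N_h/N and N = 1775:
  stratum A: (550/1775)²·13.41²/19 = 0.908725
  stratum B: (1225/1775)²·15.44²/243 = 0.467266
V̂(ȳ_st) = 1.37599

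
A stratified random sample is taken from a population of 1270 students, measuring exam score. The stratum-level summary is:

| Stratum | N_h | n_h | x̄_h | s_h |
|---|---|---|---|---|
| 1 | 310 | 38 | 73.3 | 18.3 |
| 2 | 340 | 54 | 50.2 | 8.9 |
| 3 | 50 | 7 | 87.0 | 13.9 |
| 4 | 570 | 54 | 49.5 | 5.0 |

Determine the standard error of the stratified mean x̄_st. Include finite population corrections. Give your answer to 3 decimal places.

V̂(x̄_st) = Σ W_h² (1 − n_h/N_h) s_h²/n_h, with W_h = N_h/N and N = 1270:
  stratum 1: (310/1270)²·(1 − 38/310)·18.3²/38 = 0.460725
  stratum 2: (340/1270)²·(1 − 54/340)·8.9²/54 = 0.0884349
  stratum 3: (50/1270)²·(1 − 7/50)·13.9²/7 = 0.0367928
  stratum 4: (570/1270)²·(1 − 54/570)·5.0²/54 = 0.0844235
V̂(x̄_st) = 0.670376
SE(x̄_st) = √0.670376 = 0.818765

SE(x̄_st) ≈ 0.819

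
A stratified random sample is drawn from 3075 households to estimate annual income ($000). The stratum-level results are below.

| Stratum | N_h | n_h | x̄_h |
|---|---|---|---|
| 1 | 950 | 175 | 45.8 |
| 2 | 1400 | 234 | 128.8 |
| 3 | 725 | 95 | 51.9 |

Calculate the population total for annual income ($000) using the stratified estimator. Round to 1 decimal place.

τ̂_st = Σ N_h x̄_h = 950·45.8 + 1400·128.8 + 725·51.9 = 261457.5

τ̂_st ≈ 261457.5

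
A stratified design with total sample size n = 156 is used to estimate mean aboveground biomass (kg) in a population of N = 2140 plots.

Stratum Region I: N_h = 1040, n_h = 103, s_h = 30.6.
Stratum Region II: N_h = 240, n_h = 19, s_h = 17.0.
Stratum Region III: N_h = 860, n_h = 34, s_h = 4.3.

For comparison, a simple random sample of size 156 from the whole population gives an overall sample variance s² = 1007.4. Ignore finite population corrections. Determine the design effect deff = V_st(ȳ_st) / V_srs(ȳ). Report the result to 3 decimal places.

deff ≈ 0.376

V̂(ȳ_st) = Σ W_h² s_h²/n_h, with W_h = N_h/N and N = 2140:
  stratum Region I: (1040/2140)²·30.6²/103 = 2.14706
  stratum Region II: (240/2140)²·17.0²/19 = 0.191311
  stratum Region III: (860/2140)²·4.3²/34 = 0.0878269
V_st = 2.4262
V_srs = s²/n = 1007.4/156 = 6.45769
deff = V_st / V_srs = 2.4262/6.45769 = 0.3757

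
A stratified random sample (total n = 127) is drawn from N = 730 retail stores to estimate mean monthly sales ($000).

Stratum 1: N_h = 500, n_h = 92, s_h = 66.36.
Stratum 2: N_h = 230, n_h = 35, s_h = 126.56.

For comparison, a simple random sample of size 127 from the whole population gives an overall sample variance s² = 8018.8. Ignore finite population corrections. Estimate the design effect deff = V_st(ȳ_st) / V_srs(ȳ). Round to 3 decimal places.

V̂(ȳ_st) = Σ W_h² s_h²/n_h, with W_h = N_h/N and N = 730:
  stratum 1: (500/730)²·66.36²/92 = 22.4553
  stratum 2: (230/730)²·126.56²/35 = 45.4292
V_st = 67.8845
V_srs = s²/n = 8018.8/127 = 63.1402
deff = V_st / V_srs = 67.8845/63.1402 = 1.0751

deff ≈ 1.075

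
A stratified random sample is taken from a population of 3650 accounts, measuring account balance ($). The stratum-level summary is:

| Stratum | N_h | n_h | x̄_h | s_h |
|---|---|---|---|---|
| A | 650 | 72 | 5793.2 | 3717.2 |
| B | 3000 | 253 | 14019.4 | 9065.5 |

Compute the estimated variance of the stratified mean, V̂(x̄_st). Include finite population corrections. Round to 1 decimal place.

V̂(x̄_st) = Σ W_h² (1 − n_h/N_h) s_h²/n_h, with W_h = N_h/N and N = 3650:
  stratum A: (650/3650)²·(1 − 72/650)·3717.2²/72 = 5411.96
  stratum B: (3000/3650)²·(1 − 253/3000)·9065.5²/253 = 200936
V̂(x̄_st) = 206348

V̂(x̄_st) ≈ 206347.7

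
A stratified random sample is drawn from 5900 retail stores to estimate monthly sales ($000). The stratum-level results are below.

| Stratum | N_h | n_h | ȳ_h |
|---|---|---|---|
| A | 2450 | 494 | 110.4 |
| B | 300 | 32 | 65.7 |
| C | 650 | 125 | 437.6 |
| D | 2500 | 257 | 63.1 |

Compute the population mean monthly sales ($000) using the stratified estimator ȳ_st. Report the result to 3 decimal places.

ȳ_st ≈ 124.132

N = Σ N_h = 5900. Stratum weights W_h = N_h/N.
ȳ_st = (2450·110.4 + 300·65.7 + 650·437.6 + 2500·63.1) / 5900 = 124.13220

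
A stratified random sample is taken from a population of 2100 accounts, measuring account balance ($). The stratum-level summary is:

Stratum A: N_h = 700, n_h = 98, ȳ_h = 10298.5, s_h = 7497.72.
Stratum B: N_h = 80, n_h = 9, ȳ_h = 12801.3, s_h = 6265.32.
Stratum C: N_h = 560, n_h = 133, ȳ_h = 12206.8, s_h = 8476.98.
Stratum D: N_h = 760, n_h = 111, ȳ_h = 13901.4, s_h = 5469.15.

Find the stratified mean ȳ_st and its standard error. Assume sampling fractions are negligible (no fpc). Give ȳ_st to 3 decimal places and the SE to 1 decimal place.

ȳ_st = Σ W_h ȳ_h = (700·10298.5 + 80·12801.3 + 560·12206.8 + 760·13901.4)/2100 = 12206.63143
V̂(ȳ_st) = Σ W_h² s_h²/n_h, with W_h = N_h/N and N = 2100:
  stratum A: (700/2100)²·7497.72²/98 = 63736.7
  stratum B: (80/2100)²·6265.32²/9 = 6329.73
  stratum C: (560/2100)²·8476.98²/133 = 38421
  stratum D: (760/2100)²·5469.15²/111 = 35294.4
V̂(ȳ_st) = 143782
SE(ȳ_st) = √143782 = 379.186

ȳ_st ≈ 12206.631, SE ≈ 379.2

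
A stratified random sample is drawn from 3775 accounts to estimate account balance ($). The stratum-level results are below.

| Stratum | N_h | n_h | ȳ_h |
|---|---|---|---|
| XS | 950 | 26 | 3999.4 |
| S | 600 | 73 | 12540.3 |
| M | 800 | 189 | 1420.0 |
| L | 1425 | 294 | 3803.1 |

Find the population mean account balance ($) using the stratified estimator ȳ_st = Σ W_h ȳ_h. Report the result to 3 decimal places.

ȳ_st ≈ 4736.166

N = Σ N_h = 3775. Stratum weights W_h = N_h/N.
ȳ_st = (950·3999.4 + 600·12540.3 + 800·1420.0 + 1425·3803.1) / 3775 = 4736.16623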